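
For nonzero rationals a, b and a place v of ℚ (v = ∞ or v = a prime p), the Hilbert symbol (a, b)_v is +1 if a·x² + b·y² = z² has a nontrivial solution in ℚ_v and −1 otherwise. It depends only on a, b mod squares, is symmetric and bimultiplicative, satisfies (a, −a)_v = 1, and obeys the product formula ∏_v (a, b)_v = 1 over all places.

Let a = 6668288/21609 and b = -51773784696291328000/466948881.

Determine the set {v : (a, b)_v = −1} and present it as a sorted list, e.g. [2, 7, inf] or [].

(a, b) ≡ (407, -186295) mod (ℚ^×)²; places V = {2, 3, 5, 7, 11, 19, 37, 53, ∞}.
(a,b)_19: α=0, u≡8; β=1, v≡18 (mod 19); (8|19)=-1, (18|19)=-1; sign (−1)^0·-1^1·-1^0 = -1.
(a,b)_53: α=0, u≡15; β=1, v≡10 (mod 53); (15|53)=+1, (10|53)=+1; sign (−1)^0·+1^1·+1^0 = +1.
(a,b)_5: α=0, u≡2; β=3, v≡1 (mod 5); (2|5)=-1, (1|5)=+1; sign (−1)^0·-1^3·+1^0 = -1.
(a,b)_∞: sgn(407)=+, sgn(-186295)=−, so +1.
(a,b)_37: α=1, u≡34; β=3, v≡7 (mod 37); (34|37)=+1, (7|37)=+1; sign (−1)^0·+1^3·+1^1 = +1.
(a,b)_2: α=14, β=26; u≡7, v≡1 (mod 8); ε(u)ε(v)=1·0, αω(v)=14·0, βω(u)=26·0; sum ≡ 0  ⇒  +1.
(a,b)_3: α=-2, u≡2; β=-4, v≡2 (mod 3); (2|3)=-1, (2|3)=-1; sign (−1)^0·-1^-4·-1^-2 = +1.
(a,b)_7: α=-4, u≡2; β=-8, v≡5 (mod 7); (2|7)=+1, (5|7)=-1; sign (−1)^0·+1^-8·-1^-4 = +1.
(a,b)_11: α=1, u≡4; β=2, v≡1 (mod 11); (4|11)=+1, (1|11)=+1; sign (−1)^0·+1^2·+1^1 = +1.
Ram(407, -186295) = {5, 19}; no ℚ_5-point on the conic.

[5, 19]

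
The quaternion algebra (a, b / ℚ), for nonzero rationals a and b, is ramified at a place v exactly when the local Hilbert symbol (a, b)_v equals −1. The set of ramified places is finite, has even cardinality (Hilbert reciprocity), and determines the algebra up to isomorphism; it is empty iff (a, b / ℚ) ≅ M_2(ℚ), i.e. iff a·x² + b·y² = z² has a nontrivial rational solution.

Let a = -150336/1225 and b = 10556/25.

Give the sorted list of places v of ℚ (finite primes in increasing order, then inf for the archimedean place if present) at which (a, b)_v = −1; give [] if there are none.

[2, 7]

Mod squares: a ≡ -29, b ≡ 2639. Check v ∈ {∞, 2, 3, 5, 7, 13, 29}.
v=2: v_2(a)=6, v_2(b)=2; units ≡ 3, 7 (mod 8); ε·ε+αω+βω = 1·1+6·0+2·1 ≡ 1  ⇒  (a,b)_2 = -1.
v=13: a=13^0·(≡3), b=13^1·(≡7) mod 13; (3|13)=+1, (7|13)=-1; (−1)^{0·1·6}·(+1)^1·(-1)^0 = +1.
v=∞: -29 < 0 and 2639 > 0  ⇒  (a,b)_∞ = +1.
v=5: a=5^-2·(≡1), b=5^-2·(≡1) mod 5; (1|5)=+1, (1|5)=+1; (−1)^{-2·-2·2}·(+1)^-2·(+1)^-2 = +1.
v=29: a=29^1·(≡1), b=29^1·(≡25) mod 29; (1|29)=+1, (25|29)=+1; (−1)^{1·1·14}·(+1)^1·(+1)^1 = +1.
v=3: a=3^4·(≡1), b=3^0·(≡2) mod 3; (1|3)=+1, (2|3)=-1; (−1)^{4·0·1}·(+1)^0·(-1)^4 = +1.
v=7: a=7^-2·(≡6), b=7^1·(≡6) mod 7; (6|7)=-1, (6|7)=-1; (−1)^{-2·1·3}·(-1)^1·(-1)^-2 = -1.
Ram(-29, 2639) = {2, 7}; no ℚ_2-point on the conic.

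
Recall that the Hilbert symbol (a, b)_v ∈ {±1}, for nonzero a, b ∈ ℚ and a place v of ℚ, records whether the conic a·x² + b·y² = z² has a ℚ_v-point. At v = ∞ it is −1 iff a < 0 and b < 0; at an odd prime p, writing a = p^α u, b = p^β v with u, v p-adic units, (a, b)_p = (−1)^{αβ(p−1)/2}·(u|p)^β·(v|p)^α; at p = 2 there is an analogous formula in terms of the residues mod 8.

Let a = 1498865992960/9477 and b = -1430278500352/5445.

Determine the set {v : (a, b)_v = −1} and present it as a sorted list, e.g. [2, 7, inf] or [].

[5, 13, 19, 29]

(a, b) ≡ (250705, -1235) mod (ℚ^×)²; places V = {2, 3, 5, 7, 11, 13, 19, 29, 41, ∞}.
(a,b)_2: α=8, β=12; u≡1, v≡5 (mod 8); ε(u)ε(v)=0·0, αω(v)=8·1, βω(u)=12·0; sum ≡ 0  ⇒  +1.
(a,b)_7: α=1, u≡6; β=0, v≡2 (mod 7); (6|7)=-1, (2|7)=+1; sign (−1)^0·-1^0·+1^1 = +1.
(a,b)_29: α=3, u≡17; β=2, v≡14 (mod 29); (17|29)=-1, (14|29)=-1; sign (−1)^0·-1^2·-1^3 = -1.
(a,b)_5: α=1, u≡1; β=-1, v≡2 (mod 5); (1|5)=+1, (2|5)=-1; sign (−1)^0·+1^-1·-1^1 = -1.
(a,b)_19: α=3, u≡5; β=1, v≡4 (mod 19); (5|19)=+1, (4|19)=+1; sign (−1)^1·+1^1·+1^3 = -1.
(a,b)_41: α=0, u≡23; β=2, v≡10 (mod 41); (23|41)=+1, (10|41)=+1; sign (−1)^0·+1^2·+1^0 = +1.
(a,b)_∞: sgn(250705)=+, sgn(-1235)=−, so +1.
(a,b)_3: α=-6, u≡1; β=-2, v≡1 (mod 3); (1|3)=+1, (1|3)=+1; sign (−1)^0·+1^-2·+1^-6 = +1.
(a,b)_13: α=-1, u≡11; β=1, v≡4 (mod 13); (11|13)=-1, (4|13)=+1; sign (−1)^0·-1^1·+1^-1 = -1.
(a,b)_11: α=0, u≡1; β=-2, v≡2 (mod 11); (1|11)=+1, (2|11)=-1; sign (−1)^0·+1^-2·-1^0 = +1.
(250705, -1235 / ℚ) ramifies at {5, 13, 19, 29}: a division algebra.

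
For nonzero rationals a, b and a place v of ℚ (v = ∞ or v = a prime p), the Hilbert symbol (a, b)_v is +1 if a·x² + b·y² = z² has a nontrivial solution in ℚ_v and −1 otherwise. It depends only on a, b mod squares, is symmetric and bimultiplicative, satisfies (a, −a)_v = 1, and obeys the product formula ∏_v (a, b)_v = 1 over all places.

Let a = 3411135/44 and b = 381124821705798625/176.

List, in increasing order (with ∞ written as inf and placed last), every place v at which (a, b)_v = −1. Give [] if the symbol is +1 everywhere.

Mod squares: a ≡ 85085, b ≡ 12155. Check v ∈ {∞, 2, 3, 5, 7, 11, 13, 17}.
v=∞: 85085 > 0 and 12155 > 0  ⇒  (a,b)_∞ = +1.
v=3: a=3^2·(≡2), b=3^0·(≡2) mod 3; (2|3)=-1, (2|3)=-1; (−1)^{2·0·1}·(-1)^0·(-1)^2 = +1.
v=2: v_2(a)=-2, v_2(b)=-4; units ≡ 5, 3 (mod 8); ε·ε+αω+βω = 0·1+-2·1+-4·1 ≡ 0  ⇒  (a,b)_2 = +1.
v=13: a=13^1·(≡11), b=13^3·(≡1) mod 13; (11|13)=-1, (1|13)=+1; (−1)^{1·3·6}·(-1)^3·(+1)^1 = -1.
v=7: a=7^3·(≡6), b=7^10·(≡6) mod 7; (6|7)=-1, (6|7)=-1; (−1)^{3·10·3}·(-1)^10·(-1)^3 = -1.
v=11: a=11^-1·(≡6), b=11^-1·(≡3) mod 11; (6|11)=-1, (3|11)=+1; (−1)^{-1·-1·5}·(-1)^-1·(+1)^-1 = +1.
v=17: a=17^1·(≡14), b=17^3·(≡8) mod 17; (14|17)=-1, (8|17)=+1; (−1)^{1·3·8}·(-1)^3·(+1)^1 = -1.
v=5: a=5^1·(≡3), b=5^3·(≡4) mod 5; (3|5)=-1, (4|5)=+1; (−1)^{1·3·2}·(-1)^3·(+1)^1 = -1.
Ram(85085, 12155) = {5, 7, 13, 17}; no ℚ_5-point on the conic.

[5, 7, 13, 17]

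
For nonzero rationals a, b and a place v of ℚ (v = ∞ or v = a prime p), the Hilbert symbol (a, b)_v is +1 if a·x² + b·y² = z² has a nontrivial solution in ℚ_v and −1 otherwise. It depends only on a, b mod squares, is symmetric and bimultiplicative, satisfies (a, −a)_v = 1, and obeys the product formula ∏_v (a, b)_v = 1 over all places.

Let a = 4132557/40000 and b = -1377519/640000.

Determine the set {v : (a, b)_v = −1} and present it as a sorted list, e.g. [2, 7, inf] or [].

(a, b) ≡ (2717, -8151) mod (ℚ^×)²; places V = {2, 3, 5, 11, 13, 19, ∞}.
(a,b)_19: α=1, u≡2; β=1, v≡15 (mod 19); (2|19)=-1, (15|19)=-1; sign (−1)^1·-1^1·-1^1 = -1.
(a,b)_∞: sgn(2717)=+, sgn(-8151)=−, so +1.
(a,b)_5: α=-4, u≡3; β=-4, v≡4 (mod 5); (3|5)=-1, (4|5)=+1; sign (−1)^0·-1^-4·+1^-4 = +1.
(a,b)_11: α=1, u≡1; β=1, v≡8 (mod 11); (1|11)=+1, (8|11)=-1; sign (−1)^1·+1^1·-1^1 = +1.
(a,b)_13: α=3, u≡4; β=3, v≡1 (mod 13); (4|13)=+1, (1|13)=+1; sign (−1)^0·+1^3·+1^3 = +1.
(a,b)_2: α=-6, β=-10; u≡5, v≡1 (mod 8); ε(u)ε(v)=0·0, αω(v)=-6·0, βω(u)=-10·1; sum ≡ 0  ⇒  +1.
(a,b)_3: α=2, u≡2; β=1, v≡1 (mod 3); (2|3)=-1, (1|3)=+1; sign (−1)^0·-1^1·+1^2 = -1.
|Ram(2717, -8151)| = 2, even; anisotropic at {3, 19}.

[3, 19]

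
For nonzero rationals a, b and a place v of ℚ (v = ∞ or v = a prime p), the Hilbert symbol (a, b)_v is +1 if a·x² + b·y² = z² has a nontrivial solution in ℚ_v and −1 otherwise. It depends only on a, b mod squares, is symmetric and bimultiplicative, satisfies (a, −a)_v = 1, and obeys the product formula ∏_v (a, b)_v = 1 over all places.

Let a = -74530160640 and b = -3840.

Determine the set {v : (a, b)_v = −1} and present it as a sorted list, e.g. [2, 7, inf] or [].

[13, inf]

(a, b) ≡ (-390, -15) mod (ℚ^×)²; places V = {2, 3, 5, 13, ∞}.
(a,b)_5: α=1, u≡2; β=1, v≡2 (mod 5); (2|5)=-1, (2|5)=-1; sign (−1)^0·-1^1·-1^1 = +1.
(a,b)_∞: sgn(-390)=−, sgn(-15)=−, so -1.
(a,b)_13: α=1, u≡4; β=0, v≡8 (mod 13); (4|13)=+1, (8|13)=-1; sign (−1)^0·+1^0·-1^1 = -1.
(a,b)_3: α=7, u≡2; β=1, v≡1 (mod 3); (2|3)=-1, (1|3)=+1; sign (−1)^1·-1^1·+1^7 = +1.
(a,b)_2: α=19, β=8; u≡5, v≡1 (mod 8); ε(u)ε(v)=0·0, αω(v)=19·0, βω(u)=8·1; sum ≡ 0  ⇒  +1.
Ram(-390, -15) = {13, ∞}; no ℚ_13-point on the conic.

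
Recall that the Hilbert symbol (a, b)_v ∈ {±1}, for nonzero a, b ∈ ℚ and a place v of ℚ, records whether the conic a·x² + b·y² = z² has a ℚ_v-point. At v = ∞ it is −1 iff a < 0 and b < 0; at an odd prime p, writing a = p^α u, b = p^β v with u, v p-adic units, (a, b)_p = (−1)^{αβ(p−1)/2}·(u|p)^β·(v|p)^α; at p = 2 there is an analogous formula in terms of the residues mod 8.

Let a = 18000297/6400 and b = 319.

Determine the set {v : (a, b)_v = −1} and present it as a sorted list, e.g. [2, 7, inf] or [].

[11, 29]

Mod squares: a ≡ 17, b ≡ 319. Check v ∈ {∞, 2, 3, 5, 7, 11, 17, 29}.
v=11: a=11^0·(≡2), b=11^1·(≡7) mod 11; (2|11)=-1, (7|11)=-1; (−1)^{0·1·5}·(-1)^1·(-1)^0 = -1.
v=∞: 17 > 0 and 319 > 0  ⇒  (a,b)_∞ = +1.
v=29: a=29^0·(≡10), b=29^1·(≡11) mod 29; (10|29)=-1, (11|29)=-1; (−1)^{0·1·14}·(-1)^1·(-1)^0 = -1.
v=2: v_2(a)=-8, v_2(b)=0; units ≡ 1, 7 (mod 8); ε·ε+αω+βω = 0·1+-8·0+0·0 ≡ 0  ⇒  (a,b)_2 = +1.
v=7: a=7^6·(≡3), b=7^0·(≡4) mod 7; (3|7)=-1, (4|7)=+1; (−1)^{6·0·3}·(-1)^0·(+1)^6 = +1.
v=5: a=5^-2·(≡2), b=5^0·(≡4) mod 5; (2|5)=-1, (4|5)=+1; (−1)^{-2·0·2}·(-1)^0·(+1)^-2 = +1.
v=17: a=17^1·(≡8), b=17^0·(≡13) mod 17; (8|17)=+1, (13|17)=+1; (−1)^{1·0·8}·(+1)^0·(+1)^1 = +1.
v=3: a=3^2·(≡2), b=3^0·(≡1) mod 3; (2|3)=-1, (1|3)=+1; (−1)^{2·0·1}·(-1)^0·(+1)^2 = +1.
|Ram(17, 319)| = 2, even; anisotropic at {11, 29}.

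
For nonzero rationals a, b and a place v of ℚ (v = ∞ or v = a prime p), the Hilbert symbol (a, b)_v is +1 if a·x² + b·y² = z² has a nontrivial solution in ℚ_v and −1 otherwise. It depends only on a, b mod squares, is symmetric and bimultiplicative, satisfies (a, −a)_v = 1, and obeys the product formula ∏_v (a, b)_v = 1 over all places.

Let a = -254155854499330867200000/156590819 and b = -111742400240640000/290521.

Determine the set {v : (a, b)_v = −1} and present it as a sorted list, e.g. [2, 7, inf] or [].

Mod squares: a ≡ -1430, b ≡ -6. Check v ∈ {∞, 2, 3, 5, 7, 11, 13}.
v=13: a=13^3·(≡6), b=13^2·(≡6) mod 13; (6|13)=-1, (6|13)=-1; (−1)^{3·2·6}·(-1)^2·(-1)^3 = -1.
v=11: a=11^-3·(≡10), b=11^-2·(≡5) mod 11; (10|11)=-1, (5|11)=+1; (−1)^{-3·-2·5}·(-1)^-2·(+1)^-3 = +1.
v=2: v_2(a)=17, v_2(b)=13; units ≡ 5, 5 (mod 8); ε·ε+αω+βω = 0·0+17·1+13·1 ≡ 0  ⇒  (a,b)_2 = +1.
v=7: a=7^-6·(≡5), b=7^-4·(≡4) mod 7; (5|7)=-1, (4|7)=+1; (−1)^{-6·-4·3}·(-1)^-4·(+1)^-6 = +1.
v=5: a=5^5·(≡4), b=5^4·(≡1) mod 5; (4|5)=+1, (1|5)=+1; (−1)^{5·4·2}·(+1)^4·(+1)^5 = +1.
v=∞: -1430 < 0 and -6 < 0  ⇒  (a,b)_∞ = -1.
v=3: a=3^24·(≡1), b=3^17·(≡1) mod 3; (1|3)=+1, (1|3)=+1; (−1)^{24·17·1}·(+1)^17·(+1)^24 = +1.
(-1430, -6 / ℚ) ramifies at {13, ∞}: a division algebra.

[13, inf]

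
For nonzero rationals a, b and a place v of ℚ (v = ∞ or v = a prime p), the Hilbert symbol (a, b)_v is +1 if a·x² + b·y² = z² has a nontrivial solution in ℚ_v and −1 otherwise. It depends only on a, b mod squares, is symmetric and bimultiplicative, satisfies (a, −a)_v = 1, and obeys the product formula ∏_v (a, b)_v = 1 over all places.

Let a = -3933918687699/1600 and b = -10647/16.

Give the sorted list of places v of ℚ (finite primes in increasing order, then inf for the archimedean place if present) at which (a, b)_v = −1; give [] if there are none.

[3, 13, 31, inf]

Mod squares: a ≡ -13299, b ≡ -7. Check v ∈ {∞, 2, 3, 5, 7, 11, 13, 31}.
v=2: v_2(a)=-6, v_2(b)=-4; units ≡ 5, 1 (mod 8); ε·ε+αω+βω = 0·0+-6·0+-4·1 ≡ 0  ⇒  (a,b)_2 = +1.
v=3: a=3^7·(≡1), b=3^2·(≡2) mod 3; (1|3)=+1, (2|3)=-1; (−1)^{7·2·1}·(+1)^2·(-1)^7 = -1.
v=11: a=11^1·(≡5), b=11^0·(≡9) mod 11; (5|11)=+1, (9|11)=+1; (−1)^{1·0·5}·(+1)^0·(+1)^1 = +1.
v=13: a=13^3·(≡10), b=13^2·(≡5) mod 13; (10|13)=+1, (5|13)=-1; (−1)^{3·2·6}·(+1)^2·(-1)^3 = -1.
v=5: a=5^-2·(≡4), b=5^0·(≡3) mod 5; (4|5)=+1, (3|5)=-1; (−1)^{-2·0·2}·(+1)^0·(-1)^-2 = +1.
v=∞: -13299 < 0 and -7 < 0  ⇒  (a,b)_∞ = -1.
v=31: a=31^1·(≡16), b=31^0·(≡3) mod 31; (16|31)=+1, (3|31)=-1; (−1)^{1·0·15}·(+1)^0·(-1)^1 = -1.
v=7: a=7^4·(≡2), b=7^1·(≡6) mod 7; (2|7)=+1, (6|7)=-1; (−1)^{4·1·3}·(+1)^1·(-1)^4 = +1.
Ram(-13299, -7) = {3, 13, 31, ∞}; no ℚ_3-point on the conic.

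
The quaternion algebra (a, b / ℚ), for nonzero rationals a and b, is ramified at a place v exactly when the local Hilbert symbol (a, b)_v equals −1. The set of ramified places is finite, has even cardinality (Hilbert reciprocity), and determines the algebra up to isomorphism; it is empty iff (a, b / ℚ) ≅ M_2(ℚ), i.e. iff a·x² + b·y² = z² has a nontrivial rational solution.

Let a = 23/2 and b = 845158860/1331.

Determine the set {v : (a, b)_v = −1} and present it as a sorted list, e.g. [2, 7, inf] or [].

Mod squares: a ≡ 46, b ≡ 385. Check v ∈ {∞, 2, 3, 5, 7, 11, 13, 23}.
v=11: a=11^0·(≡6), b=11^-3·(≡7) mod 11; (6|11)=-1, (7|11)=-1; (−1)^{0·-3·5}·(-1)^-3·(-1)^0 = -1.
v=5: a=5^0·(≡4), b=5^1·(≡2) mod 5; (4|5)=+1, (2|5)=-1; (−1)^{0·1·2}·(+1)^1·(-1)^0 = +1.
v=2: v_2(a)=-1, v_2(b)=2; units ≡ 7, 1 (mod 8); ε·ε+αω+βω = 1·0+-1·0+2·0 ≡ 0  ⇒  (a,b)_2 = +1.
v=∞: 46 > 0 and 385 > 0  ⇒  (a,b)_∞ = +1.
v=13: a=13^0·(≡5), b=13^2·(≡7) mod 13; (5|13)=-1, (7|13)=-1; (−1)^{0·2·6}·(-1)^2·(-1)^0 = +1.
v=7: a=7^0·(≡1), b=7^3·(≡6) mod 7; (1|7)=+1, (6|7)=-1; (−1)^{0·3·3}·(+1)^3·(-1)^0 = +1.
v=23: a=23^1·(≡12), b=23^0·(≡20) mod 23; (12|23)=+1, (20|23)=-1; (−1)^{1·0·11}·(+1)^0·(-1)^1 = -1.
v=3: a=3^0·(≡1), b=3^6·(≡1) mod 3; (1|3)=+1, (1|3)=+1; (−1)^{0·6·1}·(+1)^6·(+1)^0 = +1.
|Ram(46, 385)| = 2, even; anisotropic at {11, 23}.

[11, 23]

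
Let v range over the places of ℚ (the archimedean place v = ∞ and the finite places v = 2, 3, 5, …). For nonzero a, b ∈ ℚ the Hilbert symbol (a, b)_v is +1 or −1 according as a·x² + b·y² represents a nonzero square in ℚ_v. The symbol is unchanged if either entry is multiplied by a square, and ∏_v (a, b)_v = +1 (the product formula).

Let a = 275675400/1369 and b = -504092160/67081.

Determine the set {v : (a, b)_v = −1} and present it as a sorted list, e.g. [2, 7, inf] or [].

(a, b) ≡ (34034, -24310) mod (ℚ^×)²; places V = {2, 3, 5, 7, 11, 13, 17, 37, ∞}.
(a,b)_13: α=1, u≡11; β=1, v≡2 (mod 13); (11|13)=-1, (2|13)=-1; sign (−1)^0·-1^1·-1^1 = +1.
(a,b)_3: α=4, u≡2; β=4, v≡2 (mod 3); (2|3)=-1, (2|3)=-1; sign (−1)^0·-1^4·-1^4 = +1.
(a,b)_7: α=1, u≡1; β=-2, v≡4 (mod 7); (1|7)=+1, (4|7)=+1; sign (−1)^0·+1^-2·+1^1 = +1.
(a,b)_11: α=1, u≡9; β=1, v≡4 (mod 11); (9|11)=+1, (4|11)=+1; sign (−1)^1·+1^1·+1^1 = -1.
(a,b)_17: α=1, u≡4; β=1, v≡9 (mod 17); (4|17)=+1, (9|17)=+1; sign (−1)^0·+1^1·+1^1 = +1.
(a,b)_5: α=2, u≡4; β=1, v≡3 (mod 5); (4|5)=+1, (3|5)=-1; sign (−1)^0·+1^1·-1^2 = +1.
(a,b)_2: α=3, β=9; u≡1, v≡5 (mod 8); ε(u)ε(v)=0·0, αω(v)=3·1, βω(u)=9·0; sum ≡ 1  ⇒  -1.
(a,b)_37: α=-2, u≡18; β=-2, v≡11 (mod 37); (18|37)=-1, (11|37)=+1; sign (−1)^0·-1^-2·+1^-2 = +1.
(a,b)_∞: sgn(34034)=+, sgn(-24310)=−, so +1.
Ram(34034, -24310) = {2, 11}; no ℚ_2-point on the conic.

[2, 11]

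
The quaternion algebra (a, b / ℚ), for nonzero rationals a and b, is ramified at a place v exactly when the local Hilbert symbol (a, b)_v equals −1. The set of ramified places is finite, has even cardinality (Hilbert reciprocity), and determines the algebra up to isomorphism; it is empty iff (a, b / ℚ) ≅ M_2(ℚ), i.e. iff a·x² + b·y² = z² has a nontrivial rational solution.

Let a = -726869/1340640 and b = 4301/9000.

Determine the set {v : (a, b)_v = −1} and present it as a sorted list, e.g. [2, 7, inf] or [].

[2, 11, 19, 23]

(a, b) ≡ (-817190, 43010) mod (ℚ^×)²; places V = {2, 3, 5, 7, 11, 13, 17, 19, 23, ∞}.
(a,b)_5: α=-1, u≡2; β=-3, v≡3 (mod 5); (2|5)=-1, (3|5)=-1; sign (−1)^0·-1^-3·-1^-1 = +1.
(a,b)_∞: sgn(-817190)=−, sgn(43010)=+, so +1.
(a,b)_2: α=-5, β=-3; u≡5, v≡1 (mod 8); ε(u)ε(v)=0·0, αω(v)=-5·0, βω(u)=-3·1; sum ≡ 1  ⇒  -1.
(a,b)_13: α=2, u≡1; β=0, v≡6 (mod 13); (1|13)=+1, (6|13)=-1; sign (−1)^0·+1^0·-1^2 = +1.
(a,b)_7: α=-2, u≡1; β=0, v≡2 (mod 7); (1|7)=+1, (2|7)=+1; sign (−1)^0·+1^0·+1^-2 = +1.
(a,b)_23: α=1, u≡10; β=1, v≡7 (mod 23); (10|23)=-1, (7|23)=-1; sign (−1)^1·-1^1·-1^1 = -1.
(a,b)_3: α=-2, u≡1; β=-2, v≡2 (mod 3); (1|3)=+1, (2|3)=-1; sign (−1)^0·+1^-2·-1^-2 = +1.
(a,b)_17: α=1, u≡5; β=1, v≡7 (mod 17); (5|17)=-1, (7|17)=-1; sign (−1)^0·-1^1·-1^1 = +1.
(a,b)_19: α=-1, u≡4; β=0, v≡2 (mod 19); (4|19)=+1, (2|19)=-1; sign (−1)^0·+1^0·-1^-1 = -1.
(a,b)_11: α=1, u≡5; β=1, v≡3 (mod 11); (5|11)=+1, (3|11)=+1; sign (−1)^1·+1^1·+1^1 = -1.
Ram(-817190, 43010) = {2, 11, 19, 23}; no ℚ_2-point on the conic.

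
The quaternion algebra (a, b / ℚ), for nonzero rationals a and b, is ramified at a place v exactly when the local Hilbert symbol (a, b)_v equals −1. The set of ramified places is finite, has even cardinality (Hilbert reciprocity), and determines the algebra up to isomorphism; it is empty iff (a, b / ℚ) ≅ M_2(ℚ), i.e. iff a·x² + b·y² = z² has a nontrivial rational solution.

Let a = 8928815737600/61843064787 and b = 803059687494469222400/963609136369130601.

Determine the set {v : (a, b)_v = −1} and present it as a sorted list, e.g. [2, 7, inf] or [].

[3, 11]

(a, b) ≡ (57, 11) mod (ℚ^×)²; places V = {2, 3, 5, 7, 11, 19, 41, 43, 53, ∞}.
(a,b)_43: α=-2, u≡41; β=-4, v≡10 (mod 43); (41|43)=+1, (10|43)=+1; sign (−1)^0·+1^-4·+1^-2 = +1.
(a,b)_19: α=3, u≡3; β=4, v≡17 (mod 19); (3|19)=-1, (17|19)=+1; sign (−1)^0·-1^4·+1^3 = +1.
(a,b)_5: α=2, u≡2; β=2, v≡1 (mod 5); (2|5)=-1, (1|5)=+1; sign (−1)^0·-1^2·+1^2 = +1.
(a,b)_3: α=-5, u≡1; β=-6, v≡2 (mod 3); (1|3)=+1, (2|3)=-1; sign (−1)^0·+1^-6·-1^-5 = -1.
(a,b)_7: α=-2, u≡1; β=-2, v≡4 (mod 7); (1|7)=+1, (4|7)=+1; sign (−1)^0·+1^-2·+1^-2 = +1.
(a,b)_41: α=2, u≡2; β=4, v≡27 (mod 41); (2|41)=+1, (27|41)=-1; sign (−1)^0·+1^4·-1^2 = +1.
(a,b)_53: α=-2, u≡4; β=-4, v≡37 (mod 53); (4|53)=+1, (37|53)=+1; sign (−1)^0·+1^-4·+1^-2 = +1.
(a,b)_2: α=8, β=16; u≡1, v≡3 (mod 8); ε(u)ε(v)=0·1, αω(v)=8·1, βω(u)=16·0; sum ≡ 0  ⇒  +1.
(a,b)_11: α=2, u≡10; β=3, v≡4 (mod 11); (10|11)=-1, (4|11)=+1; sign (−1)^0·-1^3·+1^2 = -1.
(a,b)_∞: sgn(57)=+, sgn(11)=+, so +1.
Ram(57, 11) = {3, 11}; no ℚ_3-point on the conic.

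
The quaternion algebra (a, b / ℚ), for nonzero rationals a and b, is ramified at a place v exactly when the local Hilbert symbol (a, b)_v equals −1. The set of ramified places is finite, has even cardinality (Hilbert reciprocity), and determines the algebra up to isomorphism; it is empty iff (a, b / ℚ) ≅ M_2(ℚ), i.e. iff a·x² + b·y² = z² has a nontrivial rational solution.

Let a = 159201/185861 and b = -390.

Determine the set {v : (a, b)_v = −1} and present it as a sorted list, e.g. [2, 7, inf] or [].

(a, b) ≡ (221, -390) mod (ℚ^×)²; places V = {2, 3, 5, 7, 13, 17, 19, 29, ∞}.
(a,b)_∞: sgn(221)=+, sgn(-390)=−, so +1.
(a,b)_17: α=-1, u≡15; β=0, v≡1 (mod 17); (15|17)=+1, (1|17)=+1; sign (−1)^0·+1^0·+1^-1 = +1.
(a,b)_7: α=2, u≡2; β=0, v≡2 (mod 7); (2|7)=+1, (2|7)=+1; sign (−1)^0·+1^0·+1^2 = +1.
(a,b)_2: α=0, β=1; u≡5, v≡5 (mod 8); ε(u)ε(v)=0·0, αω(v)=0·1, βω(u)=1·1; sum ≡ 1  ⇒  -1.
(a,b)_19: α=2, u≡14; β=0, v≡9 (mod 19); (14|19)=-1, (9|19)=+1; sign (−1)^0·-1^0·+1^2 = +1.
(a,b)_5: α=0, u≡1; β=1, v≡2 (mod 5); (1|5)=+1, (2|5)=-1; sign (−1)^0·+1^1·-1^0 = +1.
(a,b)_13: α=-1, u≡12; β=1, v≡9 (mod 13); (12|13)=+1, (9|13)=+1; sign (−1)^0·+1^1·+1^-1 = +1.
(a,b)_3: α=2, u≡2; β=1, v≡2 (mod 3); (2|3)=-1, (2|3)=-1; sign (−1)^0·-1^1·-1^2 = -1.
(a,b)_29: α=-2, u≡14; β=0, v≡16 (mod 29); (14|29)=-1, (16|29)=+1; sign (−1)^0·-1^0·+1^-2 = +1.
Ram(221, -390) = {2, 3}; no ℚ_2-point on the conic.

[2, 3]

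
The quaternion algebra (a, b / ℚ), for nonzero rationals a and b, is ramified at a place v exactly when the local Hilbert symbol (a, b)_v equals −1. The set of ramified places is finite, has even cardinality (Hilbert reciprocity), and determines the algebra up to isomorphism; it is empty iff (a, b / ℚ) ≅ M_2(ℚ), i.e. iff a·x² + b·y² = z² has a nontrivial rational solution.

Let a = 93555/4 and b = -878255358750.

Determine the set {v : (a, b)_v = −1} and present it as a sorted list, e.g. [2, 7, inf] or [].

[2, 3, 7, 19]

(a, b) ≡ (1155, -2926) mod (ℚ^×)²; places V = {2, 3, 5, 7, 11, 19, ∞}.
(a,b)_∞: sgn(1155)=+, sgn(-2926)=−, so +1.
(a,b)_7: α=1, u≡4; β=3, v≡4 (mod 7); (4|7)=+1, (4|7)=+1; sign (−1)^1·+1^3·+1^1 = -1.
(a,b)_11: α=1, u≡6; β=3, v≡3 (mod 11); (6|11)=-1, (3|11)=+1; sign (−1)^1·-1^3·+1^1 = +1.
(a,b)_3: α=5, u≡1; β=4, v≡2 (mod 3); (1|3)=+1, (2|3)=-1; sign (−1)^0·+1^4·-1^5 = -1.
(a,b)_2: α=-2, β=1; u≡3, v≡1 (mod 8); ε(u)ε(v)=1·0, αω(v)=-2·0, βω(u)=1·1; sum ≡ 1  ⇒  -1.
(a,b)_19: α=0, u≡14; β=1, v≡1 (mod 19); (14|19)=-1, (1|19)=+1; sign (−1)^0·-1^1·+1^0 = -1.
(a,b)_5: α=1, u≡4; β=4, v≡1 (mod 5); (4|5)=+1, (1|5)=+1; sign (−1)^0·+1^4·+1^1 = +1.
(1155, -2926 / ℚ) ramifies at {2, 3, 7, 19}: a division algebra.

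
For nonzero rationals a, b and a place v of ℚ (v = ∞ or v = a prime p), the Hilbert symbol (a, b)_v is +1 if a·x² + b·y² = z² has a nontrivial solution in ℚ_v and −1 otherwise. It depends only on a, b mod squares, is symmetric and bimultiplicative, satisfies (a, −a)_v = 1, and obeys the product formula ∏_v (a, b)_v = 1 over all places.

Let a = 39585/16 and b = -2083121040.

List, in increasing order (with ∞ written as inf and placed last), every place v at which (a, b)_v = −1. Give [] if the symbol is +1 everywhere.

(a, b) ≡ (39585, -770385) mod (ℚ^×)²; places V = {2, 3, 5, 7, 11, 13, 23, 29, ∞}.
(a,b)_13: α=1, u≡1; β=2, v≡11 (mod 13); (1|13)=+1, (11|13)=-1; sign (−1)^0·+1^2·-1^1 = -1.
(a,b)_11: α=0, u≡8; β=1, v≡7 (mod 11); (8|11)=-1, (7|11)=-1; sign (−1)^0·-1^1·-1^0 = -1.
(a,b)_2: α=-4, β=4; u≡1, v≡7 (mod 8); ε(u)ε(v)=0·1, αω(v)=-4·0, βω(u)=4·0; sum ≡ 0  ⇒  +1.
(a,b)_29: α=1, u≡11; β=1, v≡22 (mod 29); (11|29)=-1, (22|29)=+1; sign (−1)^0·-1^1·+1^1 = -1.
(a,b)_3: α=1, u≡1; β=1, v≡2 (mod 3); (1|3)=+1, (2|3)=-1; sign (−1)^1·+1^1·-1^1 = +1.
(a,b)_7: α=1, u≡3; β=1, v≡5 (mod 7); (3|7)=-1, (5|7)=-1; sign (−1)^1·-1^1·-1^1 = -1.
(a,b)_5: α=1, u≡2; β=1, v≡2 (mod 5); (2|5)=-1, (2|5)=-1; sign (−1)^0·-1^1·-1^1 = +1.
(a,b)_23: α=0, u≡3; β=1, v≡1 (mod 23); (3|23)=+1, (1|23)=+1; sign (−1)^0·+1^1·+1^0 = +1.
(a,b)_∞: sgn(39585)=+, sgn(-770385)=−, so +1.
(39585, -770385 / ℚ) ramifies at {7, 11, 13, 29}: a division algebra.

[7, 11, 13, 29]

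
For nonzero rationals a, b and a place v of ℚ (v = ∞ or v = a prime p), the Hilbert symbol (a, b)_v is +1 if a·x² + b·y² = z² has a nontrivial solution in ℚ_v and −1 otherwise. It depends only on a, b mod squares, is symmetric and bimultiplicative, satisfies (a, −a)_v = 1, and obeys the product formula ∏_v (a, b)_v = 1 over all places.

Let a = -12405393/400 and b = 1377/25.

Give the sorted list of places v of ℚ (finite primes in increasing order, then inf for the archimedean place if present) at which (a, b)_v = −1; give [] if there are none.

[7, 11]

Mod squares: a ≡ -17017, b ≡ 17. Check v ∈ {∞, 2, 3, 5, 7, 11, 13, 17}.
v=∞: -17017 < 0 and 17 > 0  ⇒  (a,b)_∞ = +1.
v=17: a=17^1·(≡9), b=17^1·(≡8) mod 17; (9|17)=+1, (8|17)=+1; (−1)^{1·1·8}·(+1)^1·(+1)^1 = +1.
v=7: a=7^1·(≡5), b=7^0·(≡3) mod 7; (5|7)=-1, (3|7)=-1; (−1)^{1·0·3}·(-1)^0·(-1)^1 = -1.
v=13: a=13^1·(≡3), b=13^0·(≡1) mod 13; (3|13)=+1, (1|13)=+1; (−1)^{1·0·6}·(+1)^0·(+1)^1 = +1.
v=2: v_2(a)=-4, v_2(b)=0; units ≡ 7, 1 (mod 8); ε·ε+αω+βω = 1·0+-4·0+0·0 ≡ 0  ⇒  (a,b)_2 = +1.
v=3: a=3^6·(≡2), b=3^4·(≡2) mod 3; (2|3)=-1, (2|3)=-1; (−1)^{6·4·1}·(-1)^4·(-1)^6 = +1.
v=11: a=11^1·(≡3), b=11^0·(≡8) mod 11; (3|11)=+1, (8|11)=-1; (−1)^{1·0·5}·(+1)^0·(-1)^1 = -1.
v=5: a=5^-2·(≡2), b=5^-2·(≡2) mod 5; (2|5)=-1, (2|5)=-1; (−1)^{-2·-2·2}·(-1)^-2·(-1)^-2 = +1.
Ram(-17017, 17) = {7, 11}; no ℚ_7-point on the conic.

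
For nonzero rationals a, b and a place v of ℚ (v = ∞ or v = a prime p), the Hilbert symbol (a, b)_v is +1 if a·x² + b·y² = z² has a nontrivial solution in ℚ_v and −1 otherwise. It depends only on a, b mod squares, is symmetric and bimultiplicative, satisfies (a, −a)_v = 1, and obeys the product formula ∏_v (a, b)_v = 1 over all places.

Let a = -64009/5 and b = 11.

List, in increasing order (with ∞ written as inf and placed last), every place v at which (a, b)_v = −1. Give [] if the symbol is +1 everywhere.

[2, 11]

(a, b) ≡ (-5, 11) mod (ℚ^×)²; places V = {2, 5, 11, 23, ∞}.
(a,b)_11: α=2, u≡2; β=1, v≡1 (mod 11); (2|11)=-1, (1|11)=+1; sign (−1)^0·-1^1·+1^2 = -1.
(a,b)_∞: sgn(-5)=−, sgn(11)=+, so +1.
(a,b)_2: α=0, β=0; u≡3, v≡3 (mod 8); ε(u)ε(v)=1·1, αω(v)=0·1, βω(u)=0·1; sum ≡ 1  ⇒  -1.
(a,b)_5: α=-1, u≡1; β=0, v≡1 (mod 5); (1|5)=+1, (1|5)=+1; sign (−1)^0·+1^0·+1^-1 = +1.
(a,b)_23: α=2, u≡8; β=0, v≡11 (mod 23); (8|23)=+1, (11|23)=-1; sign (−1)^0·+1^0·-1^2 = +1.
(-5, 11 / ℚ) ramifies at {2, 11}: a division algebra.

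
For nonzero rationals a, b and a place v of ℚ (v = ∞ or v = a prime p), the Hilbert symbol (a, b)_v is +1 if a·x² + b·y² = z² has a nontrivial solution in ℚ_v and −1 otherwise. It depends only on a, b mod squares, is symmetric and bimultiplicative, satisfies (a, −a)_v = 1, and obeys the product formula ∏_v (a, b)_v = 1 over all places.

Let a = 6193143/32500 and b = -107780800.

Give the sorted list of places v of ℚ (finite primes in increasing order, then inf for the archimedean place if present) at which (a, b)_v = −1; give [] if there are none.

[31, 47]

(a, b) ≡ (611, -67363) mod (ℚ^×)²; places V = {2, 3, 5, 11, 13, 31, 41, 47, 53, ∞}.
(a,b)_53: α=0, u≡47; β=1, v≡10 (mod 53); (47|53)=+1, (10|53)=+1; sign (−1)^0·+1^1·+1^0 = +1.
(a,b)_11: α=4, u≡10; β=0, v≡5 (mod 11); (10|11)=-1, (5|11)=+1; sign (−1)^0·-1^0·+1^4 = +1.
(a,b)_31: α=0, u≡15; β=1, v≡5 (mod 31); (15|31)=-1, (5|31)=+1; sign (−1)^0·-1^1·+1^0 = -1.
(a,b)_2: α=-2, β=6; u≡3, v≡5 (mod 8); ε(u)ε(v)=1·0, αω(v)=-2·1, βω(u)=6·1; sum ≡ 0  ⇒  +1.
(a,b)_41: α=0, u≡37; β=1, v≡38 (mod 41); (37|41)=+1, (38|41)=-1; sign (−1)^0·+1^1·-1^0 = +1.
(a,b)_∞: sgn(611)=+, sgn(-67363)=−, so +1.
(a,b)_5: α=-4, u≡4; β=2, v≡3 (mod 5); (4|5)=+1, (3|5)=-1; sign (−1)^0·+1^2·-1^-4 = +1.
(a,b)_13: α=-1, u≡2; β=0, v≡3 (mod 13); (2|13)=-1, (3|13)=+1; sign (−1)^0·-1^0·+1^-1 = +1.
(a,b)_3: α=2, u≡2; β=0, v≡2 (mod 3); (2|3)=-1, (2|3)=-1; sign (−1)^0·-1^0·-1^2 = +1.
(a,b)_47: α=1, u≡38; β=0, v≡23 (mod 47); (38|47)=-1, (23|47)=-1; sign (−1)^0·-1^0·-1^1 = -1.
|Ram(611, -67363)| = 2, even; anisotropic at {31, 47}.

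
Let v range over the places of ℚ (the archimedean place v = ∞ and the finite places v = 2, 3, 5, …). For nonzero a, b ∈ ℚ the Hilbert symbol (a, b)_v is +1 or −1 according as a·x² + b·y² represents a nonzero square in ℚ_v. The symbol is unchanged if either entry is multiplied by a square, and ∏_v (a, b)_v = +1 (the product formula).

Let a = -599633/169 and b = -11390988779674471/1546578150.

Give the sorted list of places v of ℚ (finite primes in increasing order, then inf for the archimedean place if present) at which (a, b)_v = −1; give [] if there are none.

Mod squares: a ≡ -713, b ≡ -1914. Check v ∈ {∞, 2, 3, 5, 11, 13, 17, 19, 23, 29, 31}.
v=∞: -713 < 0 and -1914 < 0  ⇒  (a,b)_∞ = -1.
v=19: a=19^0·(≡6), b=19^-2·(≡9) mod 19; (6|19)=+1, (9|19)=+1; (−1)^{0·-2·9}·(+1)^-2·(+1)^0 = +1.
v=5: a=5^0·(≡3), b=5^-2·(≡4) mod 5; (3|5)=-1, (4|5)=+1; (−1)^{0·-2·2}·(-1)^-2·(+1)^0 = +1.
v=13: a=13^-2·(≡5), b=13^-4·(≡4) mod 13; (5|13)=-1, (4|13)=+1; (−1)^{-2·-4·6}·(-1)^-4·(+1)^-2 = +1.
v=3: a=3^0·(≡1), b=3^-1·(≡1) mod 3; (1|3)=+1, (1|3)=+1; (−1)^{0·-1·1}·(+1)^-1·(+1)^0 = +1.
v=2: v_2(a)=0, v_2(b)=-1; units ≡ 7, 3 (mod 8); ε·ε+αω+βω = 1·1+0·1+-1·0 ≡ 1  ⇒  (a,b)_2 = -1.
v=17: a=17^0·(≡9), b=17^4·(≡3) mod 17; (9|17)=+1, (3|17)=-1; (−1)^{0·4·8}·(+1)^4·(-1)^0 = +1.
v=11: a=11^0·(≡8), b=11^1·(≡7) mod 11; (8|11)=-1, (7|11)=-1; (−1)^{0·1·5}·(-1)^1·(-1)^0 = -1.
v=23: a=23^1·(≡10), b=23^2·(≡16) mod 23; (10|23)=-1, (16|23)=+1; (−1)^{1·2·11}·(-1)^2·(+1)^1 = +1.
v=31: a=31^1·(≡20), b=31^2·(≡1) mod 31; (20|31)=+1, (1|31)=+1; (−1)^{1·2·15}·(+1)^2·(+1)^1 = +1.
v=29: a=29^2·(≡15), b=29^3·(≡11) mod 29; (15|29)=-1, (11|29)=-1; (−1)^{2·3·14}·(-1)^3·(-1)^2 = -1.
|Ram(-713, -1914)| = 4, even; anisotropic at {2, 11, 29, ∞}.

[2, 11, 29, inf]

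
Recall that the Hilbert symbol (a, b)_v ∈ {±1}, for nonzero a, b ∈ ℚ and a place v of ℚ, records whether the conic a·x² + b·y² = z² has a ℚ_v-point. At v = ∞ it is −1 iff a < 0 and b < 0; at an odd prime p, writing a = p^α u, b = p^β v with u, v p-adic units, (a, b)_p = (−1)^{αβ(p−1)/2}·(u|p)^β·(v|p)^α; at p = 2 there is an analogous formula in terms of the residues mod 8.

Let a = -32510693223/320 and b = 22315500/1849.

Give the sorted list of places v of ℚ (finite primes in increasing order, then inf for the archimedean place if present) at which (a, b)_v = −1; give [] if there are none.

(a, b) ≡ (-46835, 2755) mod (ℚ^×)²; places V = {2, 3, 5, 17, 19, 23, 29, 43, ∞}.
(a,b)_2: α=-6, β=2; u≡5, v≡3 (mod 8); ε(u)ε(v)=0·1, αω(v)=-6·1, βω(u)=2·1; sum ≡ 0  ⇒  +1.
(a,b)_19: α=1, u≡6; β=1, v≡12 (mod 19); (6|19)=+1, (12|19)=-1; sign (−1)^1·+1^1·-1^1 = +1.
(a,b)_17: α=1, u≡1; β=0, v≡15 (mod 17); (1|17)=+1, (15|17)=+1; sign (−1)^0·+1^0·+1^1 = +1.
(a,b)_29: α=1, u≡7; β=1, v≡27 (mod 29); (7|29)=+1, (27|29)=-1; sign (−1)^0·+1^1·-1^1 = -1.
(a,b)_3: α=8, u≡1; β=4, v≡1 (mod 3); (1|3)=+1, (1|3)=+1; sign (−1)^0·+1^4·+1^8 = +1.
(a,b)_5: α=-1, u≡3; β=3, v≡1 (mod 5); (3|5)=-1, (1|5)=+1; sign (−1)^0·-1^3·+1^-1 = -1.
(a,b)_43: α=0, u≡36; β=-2, v≡5 (mod 43); (36|43)=+1, (5|43)=-1; sign (−1)^0·+1^-2·-1^0 = +1.
(a,b)_∞: sgn(-46835)=−, sgn(2755)=+, so +1.
(a,b)_23: α=2, u≡18; β=0, v≡8 (mod 23); (18|23)=+1, (8|23)=+1; sign (−1)^0·+1^0·+1^2 = +1.
(-46835, 2755 / ℚ) ramifies at {5, 29}: a division algebra.

[5, 29]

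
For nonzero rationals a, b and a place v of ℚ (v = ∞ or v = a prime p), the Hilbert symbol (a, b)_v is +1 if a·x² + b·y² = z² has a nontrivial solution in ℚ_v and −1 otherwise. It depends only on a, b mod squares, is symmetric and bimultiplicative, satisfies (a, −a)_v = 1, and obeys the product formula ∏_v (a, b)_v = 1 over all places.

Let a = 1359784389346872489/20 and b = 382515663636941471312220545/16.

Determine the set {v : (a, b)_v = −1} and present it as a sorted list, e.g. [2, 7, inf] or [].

[7, 13]

Mod squares: a ≡ 5, b ≡ 14105. Check v ∈ {∞, 2, 3, 5, 7, 11, 13, 31, 41}.
v=5: a=5^-1·(≡1), b=5^1·(≡4) mod 5; (1|5)=+1, (4|5)=+1; (−1)^{-1·1·2}·(+1)^1·(+1)^-1 = +1.
v=13: a=13^2·(≡5), b=13^3·(≡2) mod 13; (5|13)=-1, (2|13)=-1; (−1)^{2·3·6}·(-1)^3·(-1)^2 = -1.
v=11: a=11^4·(≡3), b=11^4·(≡5) mod 11; (3|11)=+1, (5|11)=+1; (−1)^{4·4·5}·(+1)^4·(+1)^4 = +1.
v=31: a=31^0·(≡20), b=31^3·(≡27) mod 31; (20|31)=+1, (27|31)=-1; (−1)^{0·3·15}·(+1)^3·(-1)^0 = +1.
v=∞: 5 > 0 and 14105 > 0  ⇒  (a,b)_∞ = +1.
v=7: a=7^4·(≡5), b=7^5·(≡3) mod 7; (5|7)=-1, (3|7)=-1; (−1)^{4·5·3}·(-1)^5·(-1)^4 = -1.
v=2: v_2(a)=-2, v_2(b)=-4; units ≡ 5, 1 (mod 8); ε·ε+αω+βω = 0·0+-2·0+-4·1 ≡ 0  ⇒  (a,b)_2 = +1.
v=3: a=3^4·(≡2), b=3^0·(≡2) mod 3; (2|3)=-1, (2|3)=-1; (−1)^{4·0·1}·(-1)^0·(-1)^4 = +1.
v=41: a=41^4·(≡18), b=41^6·(≡5) mod 41; (18|41)=+1, (5|41)=+1; (−1)^{4·6·20}·(+1)^6·(+1)^4 = +1.
Ram(5, 14105) = {7, 13}; no ℚ_7-point on the conic.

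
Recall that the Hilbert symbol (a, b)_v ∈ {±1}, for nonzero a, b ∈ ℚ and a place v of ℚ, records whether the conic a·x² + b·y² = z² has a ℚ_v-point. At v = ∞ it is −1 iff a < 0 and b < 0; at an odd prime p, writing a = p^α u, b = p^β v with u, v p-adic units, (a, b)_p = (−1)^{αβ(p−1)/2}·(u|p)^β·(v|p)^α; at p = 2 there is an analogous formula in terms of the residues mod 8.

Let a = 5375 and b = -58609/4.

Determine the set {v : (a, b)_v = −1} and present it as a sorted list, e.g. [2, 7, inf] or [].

(a, b) ≡ (215, -58609) mod (ℚ^×)²; places V = {2, 5, 29, 43, 47, ∞}.
(a,b)_∞: sgn(215)=+, sgn(-58609)=−, so +1.
(a,b)_47: α=0, u≡17; β=1, v≡29 (mod 47); (17|47)=+1, (29|47)=-1; sign (−1)^0·+1^1·-1^0 = +1.
(a,b)_5: α=3, u≡3; β=0, v≡4 (mod 5); (3|5)=-1, (4|5)=+1; sign (−1)^0·-1^0·+1^3 = +1.
(a,b)_2: α=0, β=-2; u≡7, v≡7 (mod 8); ε(u)ε(v)=1·1, αω(v)=0·0, βω(u)=-2·0; sum ≡ 1  ⇒  -1.
(a,b)_29: α=0, u≡10; β=1, v≡24 (mod 29); (10|29)=-1, (24|29)=+1; sign (−1)^0·-1^1·+1^0 = -1.
(a,b)_43: α=1, u≡39; β=1, v≡14 (mod 43); (39|43)=-1, (14|43)=+1; sign (−1)^1·-1^1·+1^1 = +1.
Ram(215, -58609) = {2, 29}; no ℚ_2-point on the conic.

[2, 29]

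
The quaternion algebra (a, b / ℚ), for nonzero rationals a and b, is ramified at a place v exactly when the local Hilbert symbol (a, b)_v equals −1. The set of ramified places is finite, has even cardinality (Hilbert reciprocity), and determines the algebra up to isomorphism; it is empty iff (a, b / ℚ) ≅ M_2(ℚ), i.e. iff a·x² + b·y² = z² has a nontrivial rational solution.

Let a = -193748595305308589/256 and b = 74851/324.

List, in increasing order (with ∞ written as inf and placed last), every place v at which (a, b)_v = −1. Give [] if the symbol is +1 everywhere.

(a, b) ≡ (-2109772301, 259) mod (ℚ^×)²; places V = {2, 3, 7, 13, 17, 29, 31, 37, 41, ∞}.
(a,b)_37: α=5, u≡26; β=1, v≡26 (mod 37); (26|37)=+1, (26|37)=+1; sign (−1)^0·+1^1·+1^5 = +1.
(a,b)_2: α=-8, β=-2; u≡3, v≡3 (mod 8); ε(u)ε(v)=1·1, αω(v)=-8·1, βω(u)=-2·1; sum ≡ 1  ⇒  -1.
(a,b)_29: α=1, u≡23; β=0, v≡12 (mod 29); (23|29)=+1, (12|29)=-1; sign (−1)^0·+1^0·-1^1 = -1.
(a,b)_41: α=1, u≡31; β=0, v≡14 (mod 41); (31|41)=+1, (14|41)=-1; sign (−1)^0·+1^0·-1^1 = -1.
(a,b)_31: α=1, u≡24; β=0, v≡30 (mod 31); (24|31)=-1, (30|31)=-1; sign (−1)^0·-1^0·-1^1 = -1.
(a,b)_3: α=0, u≡1; β=-4, v≡1 (mod 3); (1|3)=+1, (1|3)=+1; sign (−1)^0·+1^-4·+1^0 = +1.
(a,b)_17: α=1, u≡10; β=2, v≡4 (mod 17); (10|17)=-1, (4|17)=+1; sign (−1)^0·-1^2·+1^1 = +1.
(a,b)_∞: sgn(-2109772301)=−, sgn(259)=+, so +1.
(a,b)_7: α=3, u≡5; β=1, v≡2 (mod 7); (5|7)=-1, (2|7)=+1; sign (−1)^1·-1^1·+1^3 = +1.
(a,b)_13: α=1, u≡10; β=0, v≡3 (mod 13); (10|13)=+1, (3|13)=+1; sign (−1)^0·+1^0·+1^1 = +1.
(-2109772301, 259 / ℚ) ramifies at {2, 29, 31, 41}: a division algebra.

[2, 29, 31, 41]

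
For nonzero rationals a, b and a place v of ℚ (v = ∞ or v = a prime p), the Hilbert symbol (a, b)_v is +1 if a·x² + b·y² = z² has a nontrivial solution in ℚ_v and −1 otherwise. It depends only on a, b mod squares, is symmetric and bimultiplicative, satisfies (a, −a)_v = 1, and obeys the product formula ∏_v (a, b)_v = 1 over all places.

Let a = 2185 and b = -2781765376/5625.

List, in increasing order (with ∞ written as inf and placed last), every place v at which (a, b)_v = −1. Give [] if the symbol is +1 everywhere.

(a, b) ≡ (2185, -10866271) mod (ℚ^×)²; places V = {2, 3, 5, 13, 19, 23, 29, 37, 41, ∞}.
(a,b)_23: α=1, u≡3; β=0, v≡20 (mod 23); (3|23)=+1, (20|23)=-1; sign (−1)^0·+1^0·-1^1 = -1.
(a,b)_19: α=1, u≡1; β=1, v≡14 (mod 19); (1|19)=+1, (14|19)=-1; sign (−1)^1·+1^1·-1^1 = +1.
(a,b)_37: α=0, u≡2; β=1, v≡5 (mod 37); (2|37)=-1, (5|37)=-1; sign (−1)^0·-1^1·-1^0 = -1.
(a,b)_13: α=0, u≡1; β=1, v≡7 (mod 13); (1|13)=+1, (7|13)=-1; sign (−1)^0·+1^1·-1^0 = +1.
(a,b)_∞: sgn(2185)=+, sgn(-10866271)=−, so +1.
(a,b)_5: α=1, u≡2; β=-4, v≡1 (mod 5); (2|5)=-1, (1|5)=+1; sign (−1)^0·-1^-4·+1^1 = +1.
(a,b)_29: α=0, u≡10; β=1, v≡21 (mod 29); (10|29)=-1, (21|29)=-1; sign (−1)^0·-1^1·-1^0 = -1.
(a,b)_3: α=0, u≡1; β=-2, v≡2 (mod 3); (1|3)=+1, (2|3)=-1; sign (−1)^0·+1^-2·-1^0 = +1.
(a,b)_2: α=0, β=8; u≡1, v≡1 (mod 8); ε(u)ε(v)=0·0, αω(v)=0·0, βω(u)=8·0; sum ≡ 0  ⇒  +1.
(a,b)_41: α=0, u≡12; β=1, v≡22 (mod 41); (12|41)=-1, (22|41)=-1; sign (−1)^0·-1^1·-1^0 = -1.
|Ram(2185, -10866271)| = 4, even; anisotropic at {23, 29, 37, 41}.

[23, 29, 37, 41]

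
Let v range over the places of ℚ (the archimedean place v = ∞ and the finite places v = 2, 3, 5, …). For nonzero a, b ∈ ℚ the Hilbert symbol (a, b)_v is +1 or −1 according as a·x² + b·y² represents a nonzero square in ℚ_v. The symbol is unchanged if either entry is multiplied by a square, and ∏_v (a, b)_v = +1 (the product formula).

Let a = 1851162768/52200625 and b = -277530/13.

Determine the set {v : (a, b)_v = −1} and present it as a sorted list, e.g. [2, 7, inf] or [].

[3, 5]

Mod squares: a ≡ 273, b ≡ -4290. Check v ∈ {∞, 2, 3, 5, 7, 11, 13, 17, 29, 31}.
v=31: a=31^2·(≡18), b=31^0·(≡1) mod 31; (18|31)=+1, (1|31)=+1; (−1)^{2·0·15}·(+1)^0·(+1)^2 = +1.
v=29: a=29^0·(≡27), b=29^2·(≡17) mod 29; (27|29)=-1, (17|29)=-1; (−1)^{0·2·14}·(-1)^2·(-1)^0 = +1.
v=5: a=5^-4·(≡3), b=5^1·(≡3) mod 5; (3|5)=-1, (3|5)=-1; (−1)^{-4·1·2}·(-1)^1·(-1)^-4 = -1.
v=11: a=11^0·(≡1), b=11^1·(≡2) mod 11; (1|11)=+1, (2|11)=-1; (−1)^{0·1·5}·(+1)^1·(-1)^0 = +1.
v=17: a=17^-4·(≡2), b=17^0·(≡14) mod 17; (2|17)=+1, (14|17)=-1; (−1)^{-4·0·8}·(+1)^0·(-1)^-4 = +1.
v=2: v_2(a)=4, v_2(b)=1; units ≡ 1, 7 (mod 8); ε·ε+αω+βω = 0·1+4·0+1·0 ≡ 0  ⇒  (a,b)_2 = +1.
v=3: a=3^3·(≡1), b=3^1·(≡1) mod 3; (1|3)=+1, (1|3)=+1; (−1)^{3·1·1}·(+1)^1·(+1)^3 = -1.
v=7: a=7^3·(≡4), b=7^0·(≡1) mod 7; (4|7)=+1, (1|7)=+1; (−1)^{3·0·3}·(+1)^0·(+1)^3 = +1.
v=13: a=13^1·(≡7), b=13^-1·(≡7) mod 13; (7|13)=-1, (7|13)=-1; (−1)^{1·-1·6}·(-1)^-1·(-1)^1 = +1.
v=∞: 273 > 0 and -4290 < 0  ⇒  (a,b)_∞ = +1.
Ram(273, -4290) = {3, 5}; no ℚ_3-point on the conic.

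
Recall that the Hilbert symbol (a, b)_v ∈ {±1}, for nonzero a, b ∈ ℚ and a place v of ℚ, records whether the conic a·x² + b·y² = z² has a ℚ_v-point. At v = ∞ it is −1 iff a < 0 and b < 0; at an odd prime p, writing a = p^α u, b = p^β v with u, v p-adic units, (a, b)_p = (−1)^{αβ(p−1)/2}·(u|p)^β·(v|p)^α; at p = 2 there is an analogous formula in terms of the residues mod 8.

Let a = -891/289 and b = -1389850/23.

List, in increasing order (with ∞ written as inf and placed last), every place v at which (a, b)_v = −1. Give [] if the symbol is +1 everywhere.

Mod squares: a ≡ -11, b ≡ -3542. Check v ∈ {∞, 2, 3, 5, 7, 11, 17, 19, 23}.
v=19: a=19^0·(≡10), b=19^2·(≡16) mod 19; (10|19)=-1, (16|19)=+1; (−1)^{0·2·9}·(-1)^2·(+1)^0 = +1.
v=∞: -11 < 0 and -3542 < 0  ⇒  (a,b)_∞ = -1.
v=7: a=7^0·(≡6), b=7^1·(≡6) mod 7; (6|7)=-1, (6|7)=-1; (−1)^{0·1·3}·(-1)^1·(-1)^0 = -1.
v=17: a=17^-2·(≡10), b=17^0·(≡6) mod 17; (10|17)=-1, (6|17)=-1; (−1)^{-2·0·8}·(-1)^0·(-1)^-2 = +1.
v=5: a=5^0·(≡1), b=5^2·(≡2) mod 5; (1|5)=+1, (2|5)=-1; (−1)^{0·2·2}·(+1)^2·(-1)^0 = +1.
v=11: a=11^1·(≡6), b=11^1·(≡7) mod 11; (6|11)=-1, (7|11)=-1; (−1)^{1·1·5}·(-1)^1·(-1)^1 = -1.
v=23: a=23^0·(≡4), b=23^-1·(≡17) mod 23; (4|23)=+1, (17|23)=-1; (−1)^{0·-1·11}·(+1)^-1·(-1)^0 = +1.
v=3: a=3^4·(≡1), b=3^0·(≡1) mod 3; (1|3)=+1, (1|3)=+1; (−1)^{4·0·1}·(+1)^0·(+1)^4 = +1.
v=2: v_2(a)=0, v_2(b)=1; units ≡ 5, 5 (mod 8); ε·ε+αω+βω = 0·0+0·1+1·1 ≡ 1  ⇒  (a,b)_2 = -1.
(-11, -3542 / ℚ) ramifies at {2, 7, 11, ∞}: a division algebra.

[2, 7, 11, inf]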